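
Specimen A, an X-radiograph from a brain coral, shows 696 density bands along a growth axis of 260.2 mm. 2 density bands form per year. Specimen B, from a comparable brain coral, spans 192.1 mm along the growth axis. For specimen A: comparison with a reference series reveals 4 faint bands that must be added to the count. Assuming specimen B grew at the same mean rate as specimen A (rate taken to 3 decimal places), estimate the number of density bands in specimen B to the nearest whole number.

517 density bands

Specimen A: correcting the raw count gives 696 + 4 = 700 true density bands.
Specimen A: 700 density bands at 2 per year is 700 / 2 = 350 years.
A: Mean rate = 260.2 mm / 350 years ≈ 0.743 mm/yr.
Specimen B: 192.1 mm / 0.743 mm per year = 258.55 years; at 2 density bands per year that is 258.55 × 2 ≈ 517 density bands.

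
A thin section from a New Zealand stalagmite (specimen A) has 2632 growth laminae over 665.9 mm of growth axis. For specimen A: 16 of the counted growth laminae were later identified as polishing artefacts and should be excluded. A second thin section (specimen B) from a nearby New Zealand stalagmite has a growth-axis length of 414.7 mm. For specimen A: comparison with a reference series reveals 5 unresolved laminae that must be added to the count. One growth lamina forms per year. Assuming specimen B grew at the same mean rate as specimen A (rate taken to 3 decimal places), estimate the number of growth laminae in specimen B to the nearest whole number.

Specimen A: after corrections the count is 2632 − 16 + 5 = 2621 growth laminae.
A: 665.9 mm over 2621 years gives 665.9 / 2621 ≈ 0.254 mm per year.
For B, 414.7 / 0.254 = 1632.68 years ≈ 1633 growth laminae.

1633 growth laminae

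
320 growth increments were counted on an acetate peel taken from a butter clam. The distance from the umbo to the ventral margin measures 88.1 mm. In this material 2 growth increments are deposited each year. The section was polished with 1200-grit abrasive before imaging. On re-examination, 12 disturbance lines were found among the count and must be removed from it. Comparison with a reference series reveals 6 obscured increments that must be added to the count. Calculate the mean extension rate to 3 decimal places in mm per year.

True growth increment count = 320 − 12 + 6 = 314.
Dividing by 2 growth increments per year: 314 / 2 = 157 years.
Extension rate ≈ 88.1 / 157 = 0.561 mm per year.

0.561 mm per year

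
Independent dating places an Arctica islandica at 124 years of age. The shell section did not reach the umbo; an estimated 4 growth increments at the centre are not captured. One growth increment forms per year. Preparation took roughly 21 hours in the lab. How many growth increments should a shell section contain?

At one growth increment per year, 124 years correspond to 124 growth increments.
Less the 4 uncaptured growth increments: 124 − 4 = 120.

120 growth increments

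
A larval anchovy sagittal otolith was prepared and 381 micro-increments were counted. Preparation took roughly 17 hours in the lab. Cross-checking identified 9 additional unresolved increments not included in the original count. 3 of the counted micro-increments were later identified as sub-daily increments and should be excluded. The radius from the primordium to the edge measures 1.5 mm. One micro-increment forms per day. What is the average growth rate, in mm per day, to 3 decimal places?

True micro-increment count = 381 − 3 + 9 = 387.
1.5 mm over 387 days gives 1.5 / 387 ≈ 0.004 mm per day.

0.004 mm per day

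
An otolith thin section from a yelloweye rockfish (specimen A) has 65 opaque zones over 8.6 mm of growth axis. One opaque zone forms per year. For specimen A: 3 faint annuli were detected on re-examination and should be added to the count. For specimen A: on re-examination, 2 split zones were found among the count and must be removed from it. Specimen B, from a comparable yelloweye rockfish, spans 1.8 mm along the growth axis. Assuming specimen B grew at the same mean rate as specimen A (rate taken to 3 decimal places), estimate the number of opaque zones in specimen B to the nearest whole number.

14 opaque zones

Specimen A: adjusted count: 65 − 2 + 3 = 66 opaque zones.
A: Mean rate = 8.6 mm / 66 years ≈ 0.130 mm per year.
For B, 1.8 / 0.130 = 13.85 years ≈ 14 opaque zones.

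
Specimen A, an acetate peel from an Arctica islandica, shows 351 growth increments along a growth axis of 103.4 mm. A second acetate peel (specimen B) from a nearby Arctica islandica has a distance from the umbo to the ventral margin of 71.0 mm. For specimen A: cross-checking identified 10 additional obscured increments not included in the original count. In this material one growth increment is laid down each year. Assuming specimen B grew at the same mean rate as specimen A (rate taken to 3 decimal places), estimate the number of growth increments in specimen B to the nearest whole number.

Specimen A: adjusted count: 351 + 10 = 361 growth increments.
A: Mean rate = 103.4 mm / 361 years ≈ 0.286 mm/yr.
For B, 71.0 / 0.286 = 248.25 years ≈ 248 growth increments.

248 growth increments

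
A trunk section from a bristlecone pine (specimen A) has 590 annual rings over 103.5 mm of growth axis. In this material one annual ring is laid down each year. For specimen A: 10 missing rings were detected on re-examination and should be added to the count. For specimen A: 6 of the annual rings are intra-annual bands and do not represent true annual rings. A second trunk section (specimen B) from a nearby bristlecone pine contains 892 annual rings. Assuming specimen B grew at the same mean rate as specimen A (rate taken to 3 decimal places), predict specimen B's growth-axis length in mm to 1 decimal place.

155.2 mm

Specimen A: adjusted count: 590 − 6 + 10 = 594 annual rings.
A: Extension rate ≈ 103.5 / 594 = 0.174 mm/year.
For B, 0.174 mm/year × 892 years = 155.2 mm.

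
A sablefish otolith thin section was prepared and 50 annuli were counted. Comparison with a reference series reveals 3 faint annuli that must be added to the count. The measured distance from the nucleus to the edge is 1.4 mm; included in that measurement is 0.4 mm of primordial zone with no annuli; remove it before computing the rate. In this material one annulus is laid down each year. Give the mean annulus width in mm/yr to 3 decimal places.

0.019 mm/yr

Adjusted count: 50 + 3 = 53 annuli.
Removing the 0.4 mm offcut leaves 1.4 − 0.4 = 1.0 mm.
Extension rate ≈ 1.0 / 53 = 0.019 mm/yr.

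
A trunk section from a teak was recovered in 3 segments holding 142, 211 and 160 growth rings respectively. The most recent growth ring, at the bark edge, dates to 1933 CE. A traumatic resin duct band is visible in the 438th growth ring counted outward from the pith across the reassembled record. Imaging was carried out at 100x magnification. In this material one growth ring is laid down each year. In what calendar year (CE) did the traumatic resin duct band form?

Total growth rings = 142 + 211 + 160 = 513.
The traumatic resin duct band sits at growth ring 438 from the pith, so 513 − 438 = 75 growth rings formed after it.
Counting back 75 years from 1933 CE places the traumatic resin duct band in 1933 − 75 = 1858 CE.

1858 CE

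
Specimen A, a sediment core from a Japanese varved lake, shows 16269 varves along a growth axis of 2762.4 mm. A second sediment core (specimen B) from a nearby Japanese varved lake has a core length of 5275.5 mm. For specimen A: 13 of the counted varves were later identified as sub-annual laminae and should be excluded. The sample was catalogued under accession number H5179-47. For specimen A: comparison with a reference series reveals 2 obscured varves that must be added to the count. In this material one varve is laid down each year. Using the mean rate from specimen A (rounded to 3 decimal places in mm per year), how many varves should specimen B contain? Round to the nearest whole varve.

Specimen A: after corrections the count is 16269 − 13 + 2 = 16258 varves.
A: 2762.4 mm over 16258 years gives 2762.4 / 16258 ≈ 0.170 mm/yr.
For B, 5275.5 / 0.170 = 31032.35 years ≈ 31032 varves.

31032 varves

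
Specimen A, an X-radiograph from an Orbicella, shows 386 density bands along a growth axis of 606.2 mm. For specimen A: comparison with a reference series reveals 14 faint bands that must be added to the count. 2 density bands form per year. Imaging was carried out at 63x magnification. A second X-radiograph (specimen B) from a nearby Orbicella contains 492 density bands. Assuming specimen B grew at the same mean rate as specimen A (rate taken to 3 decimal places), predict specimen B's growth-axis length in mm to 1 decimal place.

Specimen A: after corrections the count is 386 + 14 = 400 density bands.
Specimen A: with 2 density bands per year, 400 / 2 = 200 years.
A: Extension rate ≈ 606.2 / 200 = 3.031 mm/yr.
Specimen B: dividing by 2 density bands per year: 492 / 2 = 246 years. B's length ≈ 3.031 × 246 = 745.6 mm.

745.6 mm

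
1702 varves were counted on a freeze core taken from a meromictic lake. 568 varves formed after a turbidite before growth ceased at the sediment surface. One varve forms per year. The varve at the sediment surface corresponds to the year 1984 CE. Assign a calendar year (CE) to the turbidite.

568 varves post-date the turbidite.
Counting back 568 years from 1984 CE places the turbidite in 1984 − 568 = 1416 CE.

1416 CE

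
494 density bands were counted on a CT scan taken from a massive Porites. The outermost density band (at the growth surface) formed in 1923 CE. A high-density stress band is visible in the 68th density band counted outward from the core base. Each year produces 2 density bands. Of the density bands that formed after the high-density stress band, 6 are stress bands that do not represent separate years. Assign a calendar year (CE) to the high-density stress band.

Between density band 68 and the growth surface there are 494 − 68 = 426 density bands.
Removing the 6 false density bands leaves 426 − 6 = 420 true density bands beyond the high-density stress band.
Dividing by 2 density bands per year: 420 / 2 = 210 years.
1923 − 210 = 1713 CE.

1713 CE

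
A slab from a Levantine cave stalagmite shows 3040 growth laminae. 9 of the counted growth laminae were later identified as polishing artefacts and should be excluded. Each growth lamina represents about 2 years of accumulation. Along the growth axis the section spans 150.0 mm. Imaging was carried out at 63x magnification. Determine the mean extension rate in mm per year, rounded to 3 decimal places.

True growth lamina count = 3040 − 9 = 3031.
At 2 years per growth lamina, 3031 × 2 = 6062 years.
Extension rate ≈ 150.0 / 6062 = 0.025 mm per year.

0.025 mm per year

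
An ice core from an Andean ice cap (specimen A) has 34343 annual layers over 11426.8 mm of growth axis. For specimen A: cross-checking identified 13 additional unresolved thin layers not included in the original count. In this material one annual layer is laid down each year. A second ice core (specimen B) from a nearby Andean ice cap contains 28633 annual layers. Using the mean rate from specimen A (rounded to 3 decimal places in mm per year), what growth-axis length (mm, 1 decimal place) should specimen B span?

9534.8 mm

Specimen A: adjusted count: 34343 + 13 = 34356 annual layers.
A: Extension rate ≈ 11426.8 / 34356 = 0.333 mm/year.
Length of B = 0.333 × 28633 = 9534.8 mm.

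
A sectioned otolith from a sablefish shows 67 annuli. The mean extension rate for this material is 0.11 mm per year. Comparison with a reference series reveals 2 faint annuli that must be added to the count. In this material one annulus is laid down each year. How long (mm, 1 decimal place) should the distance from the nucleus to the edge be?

True annulus count = 67 + 2 = 69.
Length ≈ 0.11 × 69 = 7.6 mm.

7.6 mm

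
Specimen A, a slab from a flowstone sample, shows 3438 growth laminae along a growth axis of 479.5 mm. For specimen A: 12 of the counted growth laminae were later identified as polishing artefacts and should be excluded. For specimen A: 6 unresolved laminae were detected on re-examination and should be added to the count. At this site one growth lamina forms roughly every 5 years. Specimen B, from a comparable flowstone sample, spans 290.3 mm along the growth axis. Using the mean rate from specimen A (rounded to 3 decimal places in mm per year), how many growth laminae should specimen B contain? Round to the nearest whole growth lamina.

2074 growth laminae

Specimen A: true growth lamina count = 3438 − 12 + 6 = 3432.
Specimen A: 3432 growth laminae at 5 years each span 3432 × 5 = 17160 years.
A: Extension rate ≈ 479.5 / 17160 = 0.028 mm per year.
For B, 290.3 / 0.028 = 10367.86 years; at 5 years per growth lamina that is 10367.86 / 5 ≈ 2074 growth laminae.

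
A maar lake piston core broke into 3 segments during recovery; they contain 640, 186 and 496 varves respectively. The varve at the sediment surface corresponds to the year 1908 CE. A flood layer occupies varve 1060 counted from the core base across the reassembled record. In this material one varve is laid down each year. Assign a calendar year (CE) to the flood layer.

Total varves = 640 + 186 + 496 = 1322.
1322 − 1060 = 262 varves lie beyond the flood layer toward the sediment surface.
The varve at the sediment surface is 1908 CE, so the flood layer dates to 1908 − 262 = 1646 CE.

1646 CE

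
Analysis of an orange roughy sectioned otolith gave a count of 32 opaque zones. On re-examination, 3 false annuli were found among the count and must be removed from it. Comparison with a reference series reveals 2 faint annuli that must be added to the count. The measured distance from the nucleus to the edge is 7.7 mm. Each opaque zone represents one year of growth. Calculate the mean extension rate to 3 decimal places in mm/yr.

After corrections the count is 32 − 3 + 2 = 31 opaque zones.
Mean rate = 7.7 mm / 31 years ≈ 0.248 mm/yr.

0.248 mm/yr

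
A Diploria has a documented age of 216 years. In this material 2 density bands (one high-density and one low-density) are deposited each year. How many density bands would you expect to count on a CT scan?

432 density bands

Expected density bands: 216 × 2 = 432.
So 432 density bands should be present.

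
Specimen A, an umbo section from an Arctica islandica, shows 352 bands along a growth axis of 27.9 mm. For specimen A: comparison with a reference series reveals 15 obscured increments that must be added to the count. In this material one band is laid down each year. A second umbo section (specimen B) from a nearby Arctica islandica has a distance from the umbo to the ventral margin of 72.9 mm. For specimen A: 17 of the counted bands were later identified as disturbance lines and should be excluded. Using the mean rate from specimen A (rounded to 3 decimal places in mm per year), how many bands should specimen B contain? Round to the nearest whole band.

Specimen A: after corrections the count is 352 − 17 + 15 = 350 bands.
A: Extension rate ≈ 27.9 / 350 = 0.080 mm/year.
For B, 72.9 / 0.080 = 911.25 years ≈ 911 bands.

911 bands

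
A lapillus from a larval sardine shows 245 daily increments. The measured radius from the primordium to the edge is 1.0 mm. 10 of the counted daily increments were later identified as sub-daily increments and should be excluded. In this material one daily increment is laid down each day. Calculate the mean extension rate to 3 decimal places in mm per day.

Correcting the raw count gives 245 − 10 = 235 true daily increments.
Mean rate = 1.0 mm / 235 days ≈ 0.004 mm per day.

0.004 mm per day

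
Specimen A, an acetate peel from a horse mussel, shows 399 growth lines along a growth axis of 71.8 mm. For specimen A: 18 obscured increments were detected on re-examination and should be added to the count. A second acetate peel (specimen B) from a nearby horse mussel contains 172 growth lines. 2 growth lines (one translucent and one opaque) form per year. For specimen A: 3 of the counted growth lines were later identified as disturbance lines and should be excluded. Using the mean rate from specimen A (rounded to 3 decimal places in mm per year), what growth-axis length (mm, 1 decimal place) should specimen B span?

29.8 mm

Specimen A: correcting the raw count gives 399 − 3 + 18 = 414 true growth lines.
Specimen A: 414 growth lines at 2 per year is 414 / 2 = 207 years.
A: Extension rate ≈ 71.8 / 207 = 0.347 mm per year.
Specimen B: 172 growth lines at 2 per year is 172 / 2 = 86 years. Length of B = 0.347 × 86 = 29.8 mm.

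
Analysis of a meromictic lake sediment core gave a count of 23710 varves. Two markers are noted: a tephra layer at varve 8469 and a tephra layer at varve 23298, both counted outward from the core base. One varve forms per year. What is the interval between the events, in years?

The two markers are separated by 23298 − 8469 = 14829 varves.
One varve per year makes the interval 14829 years.

14829 years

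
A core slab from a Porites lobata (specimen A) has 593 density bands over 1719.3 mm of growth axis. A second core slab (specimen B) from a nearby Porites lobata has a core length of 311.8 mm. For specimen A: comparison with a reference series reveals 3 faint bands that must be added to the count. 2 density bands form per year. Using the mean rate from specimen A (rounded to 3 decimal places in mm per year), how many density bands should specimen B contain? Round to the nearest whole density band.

Specimen A: adjusted count: 593 + 3 = 596 density bands.
Specimen A: dividing by 2 density bands per year: 596 / 2 = 298 years.
A: 1719.3 mm over 298 years gives 1719.3 / 298 ≈ 5.769 mm per year.
Specimen B: 311.8 mm / 5.769 mm per year = 54.05 years; at 2 density bands per year that is 54.05 × 2 ≈ 108 density bands.

108 density bands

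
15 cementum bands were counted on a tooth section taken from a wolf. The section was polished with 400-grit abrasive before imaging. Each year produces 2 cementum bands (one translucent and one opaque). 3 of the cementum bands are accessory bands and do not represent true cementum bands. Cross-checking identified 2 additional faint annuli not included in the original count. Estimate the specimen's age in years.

7 years

After corrections the count is 15 − 3 + 2 = 14 cementum bands.
With 2 cementum bands per year, 14 / 2 = 7 years.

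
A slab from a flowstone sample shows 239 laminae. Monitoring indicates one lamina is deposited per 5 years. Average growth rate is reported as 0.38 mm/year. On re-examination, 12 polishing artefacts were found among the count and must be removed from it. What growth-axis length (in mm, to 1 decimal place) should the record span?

431.3 mm

Correcting the raw count gives 239 − 12 = 227 true laminae.
Multiplying by 5 years per lamina: 227 × 5 = 1135 years.
Length ≈ 0.38 × 1135 = 431.3 mm.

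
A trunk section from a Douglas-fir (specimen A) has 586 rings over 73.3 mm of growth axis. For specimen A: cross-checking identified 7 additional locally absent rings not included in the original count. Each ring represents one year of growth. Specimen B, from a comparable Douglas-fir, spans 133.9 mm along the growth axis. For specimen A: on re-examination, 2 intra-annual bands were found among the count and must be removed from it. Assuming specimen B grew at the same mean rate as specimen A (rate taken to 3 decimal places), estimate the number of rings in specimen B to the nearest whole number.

1080 rings

Specimen A: true ring count = 586 − 2 + 7 = 591.
A: Mean rate = 73.3 mm / 591 years ≈ 0.124 mm/year.
B spans 133.9 / 0.124 = 1079.84 years ≈ 1080 rings.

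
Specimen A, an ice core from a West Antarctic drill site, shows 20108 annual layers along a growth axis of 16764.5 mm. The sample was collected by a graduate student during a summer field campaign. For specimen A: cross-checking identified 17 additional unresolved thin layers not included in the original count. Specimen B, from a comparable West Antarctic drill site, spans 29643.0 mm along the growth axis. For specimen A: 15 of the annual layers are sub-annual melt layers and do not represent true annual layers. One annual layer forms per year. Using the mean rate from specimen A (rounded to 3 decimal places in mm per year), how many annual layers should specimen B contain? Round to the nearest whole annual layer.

35543 annual layers

Specimen A: adjusted count: 20108 − 15 + 17 = 20110 annual layers.
A: Extension rate ≈ 16764.5 / 20110 = 0.834 mm/yr.
For B, 29643.0 / 0.834 = 35543.17 years ≈ 35543 annual layers.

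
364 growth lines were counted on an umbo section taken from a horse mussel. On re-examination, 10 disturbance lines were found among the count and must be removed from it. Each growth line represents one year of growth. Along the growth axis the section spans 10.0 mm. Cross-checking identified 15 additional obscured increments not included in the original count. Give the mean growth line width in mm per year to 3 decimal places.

0.027 mm per year

Correcting the raw count gives 364 − 10 + 15 = 369 true growth lines.
Extension rate ≈ 10.0 / 369 = 0.027 mm per year.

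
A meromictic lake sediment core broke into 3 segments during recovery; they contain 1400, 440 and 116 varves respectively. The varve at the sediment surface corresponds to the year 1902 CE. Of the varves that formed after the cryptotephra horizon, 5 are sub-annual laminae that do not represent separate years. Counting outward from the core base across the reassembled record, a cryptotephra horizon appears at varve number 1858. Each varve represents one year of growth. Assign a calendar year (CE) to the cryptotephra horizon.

1809 CE

Total varves = 1400 + 440 + 116 = 1956.
The cryptotephra horizon sits at varve 1858 from the core base, so 1956 − 1858 = 98 varves formed after it.
Removing the 5 false varves leaves 98 − 5 = 93 true varves beyond the cryptotephra horizon.
1902 − 93 = 1809 CE.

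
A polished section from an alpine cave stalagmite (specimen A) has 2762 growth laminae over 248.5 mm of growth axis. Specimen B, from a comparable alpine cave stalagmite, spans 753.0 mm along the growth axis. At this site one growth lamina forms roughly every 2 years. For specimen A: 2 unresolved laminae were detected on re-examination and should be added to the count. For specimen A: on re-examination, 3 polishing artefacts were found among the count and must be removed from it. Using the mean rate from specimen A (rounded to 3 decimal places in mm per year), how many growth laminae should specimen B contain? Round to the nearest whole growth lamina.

Specimen A: correcting the raw count gives 2762 − 3 + 2 = 2761 true growth laminae.
Specimen A: at 2 years per growth lamina, 2761 × 2 = 5522 years.
A: Mean rate = 248.5 mm / 5522 years ≈ 0.045 mm/year.
Specimen B: 753.0 mm / 0.045 mm per year = 16733.33 years; at 2 years per growth lamina that is 16733.33 / 2 ≈ 8367 growth laminae.

8367 growth laminae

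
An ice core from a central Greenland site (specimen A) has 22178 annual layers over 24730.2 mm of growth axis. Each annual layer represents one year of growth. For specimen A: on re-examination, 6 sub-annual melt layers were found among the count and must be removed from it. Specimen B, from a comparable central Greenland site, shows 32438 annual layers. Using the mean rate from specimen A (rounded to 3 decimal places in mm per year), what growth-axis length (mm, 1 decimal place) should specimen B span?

Specimen A: correcting the raw count gives 22178 − 6 = 22172 true annual layers.
A: Extension rate ≈ 24730.2 / 22172 = 1.115 mm/yr.
B's length ≈ 1.115 × 32438 = 36168.4 mm.

36168.4 mm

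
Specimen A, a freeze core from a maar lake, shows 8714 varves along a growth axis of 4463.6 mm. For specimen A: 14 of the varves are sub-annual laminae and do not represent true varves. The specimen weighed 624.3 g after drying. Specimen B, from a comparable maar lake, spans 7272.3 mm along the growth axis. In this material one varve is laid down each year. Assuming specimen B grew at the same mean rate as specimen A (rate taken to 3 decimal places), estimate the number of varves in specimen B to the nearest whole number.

14176 varves

Specimen A: correcting the raw count gives 8714 − 14 = 8700 true varves.
A: Mean rate = 4463.6 mm / 8700 years ≈ 0.513 mm/yr.
Specimen B: 7272.3 mm / 0.513 mm per year = 14176.02 years ≈ 14176 varves.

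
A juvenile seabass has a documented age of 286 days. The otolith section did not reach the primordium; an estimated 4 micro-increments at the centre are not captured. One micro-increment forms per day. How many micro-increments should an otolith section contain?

282 micro-increments

At one micro-increment per day, 286 days correspond to 286 micro-increments.
286 − 4 missed = 282 micro-increments expected in the prepared section.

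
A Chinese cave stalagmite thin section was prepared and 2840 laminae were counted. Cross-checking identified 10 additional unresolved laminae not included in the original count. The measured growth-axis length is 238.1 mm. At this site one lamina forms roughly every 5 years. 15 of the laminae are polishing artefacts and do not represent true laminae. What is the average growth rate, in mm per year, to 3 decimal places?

0.017 mm per year

Correcting the raw count gives 2840 − 15 + 10 = 2835 true laminae.
2835 laminae at 5 years each span 2835 × 5 = 14175 years.
Extension rate ≈ 238.1 / 14175 = 0.017 mm per year.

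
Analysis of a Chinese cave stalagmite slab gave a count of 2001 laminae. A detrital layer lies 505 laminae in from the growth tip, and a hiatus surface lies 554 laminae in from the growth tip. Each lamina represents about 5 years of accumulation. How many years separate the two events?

245 years

554 − 505 = 49 laminae lie between the two events.
At 5 years per lamina, 49 × 5 = 245 years.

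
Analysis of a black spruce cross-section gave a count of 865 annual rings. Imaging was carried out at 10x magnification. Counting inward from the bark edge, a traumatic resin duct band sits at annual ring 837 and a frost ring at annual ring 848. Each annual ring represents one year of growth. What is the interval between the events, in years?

11 years

The two markers are separated by 848 − 837 = 11 annual rings.
At one annual ring per year, 11 years elapsed between them.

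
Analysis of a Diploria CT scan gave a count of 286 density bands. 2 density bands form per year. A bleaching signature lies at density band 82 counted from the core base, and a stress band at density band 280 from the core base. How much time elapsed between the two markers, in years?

99 years

The two markers are separated by 280 − 82 = 198 density bands.
With 2 density bands per year, 198 / 2 = 99 years.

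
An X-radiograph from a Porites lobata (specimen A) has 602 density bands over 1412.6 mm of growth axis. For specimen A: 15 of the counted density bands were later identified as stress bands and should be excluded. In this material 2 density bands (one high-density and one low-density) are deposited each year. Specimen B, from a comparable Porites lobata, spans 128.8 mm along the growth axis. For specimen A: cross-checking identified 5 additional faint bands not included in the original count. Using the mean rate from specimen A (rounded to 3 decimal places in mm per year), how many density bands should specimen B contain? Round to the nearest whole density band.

54 density bands

Specimen A: correcting the raw count gives 602 − 15 + 5 = 592 true density bands.
Specimen A: with 2 density bands per year, 592 / 2 = 296 years.
A: Extension rate ≈ 1412.6 / 296 = 4.772 mm/yr.
For B, 128.8 / 4.772 = 26.99 years; at 2 density bands per year that is 26.99 × 2 ≈ 54 density bands.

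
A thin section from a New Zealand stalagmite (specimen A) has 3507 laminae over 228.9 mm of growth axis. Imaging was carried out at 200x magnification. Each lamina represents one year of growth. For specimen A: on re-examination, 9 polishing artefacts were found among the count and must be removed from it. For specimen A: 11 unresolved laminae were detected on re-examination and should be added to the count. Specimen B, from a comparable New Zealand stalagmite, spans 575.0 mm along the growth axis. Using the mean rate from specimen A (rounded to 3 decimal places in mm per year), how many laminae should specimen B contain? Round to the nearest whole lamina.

Specimen A: true lamina count = 3507 − 9 + 11 = 3509.
A: Extension rate ≈ 228.9 / 3509 = 0.065 mm/yr.
For B, 575.0 / 0.065 = 8846.15 years ≈ 8846 laminae.

8846 laminae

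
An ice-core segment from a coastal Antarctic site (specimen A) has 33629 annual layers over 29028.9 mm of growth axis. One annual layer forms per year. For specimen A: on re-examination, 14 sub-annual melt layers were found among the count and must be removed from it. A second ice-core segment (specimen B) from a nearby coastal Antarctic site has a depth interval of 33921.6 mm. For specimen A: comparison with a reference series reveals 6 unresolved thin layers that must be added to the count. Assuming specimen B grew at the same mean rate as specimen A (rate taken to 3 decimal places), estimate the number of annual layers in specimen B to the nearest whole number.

Specimen A: adjusted count: 33629 − 14 + 6 = 33621 annual layers.
A: 29028.9 mm over 33621 years gives 29028.9 / 33621 ≈ 0.863 mm/year.
For B, 33921.6 / 0.863 = 39306.60 years ≈ 39307 annual layers.

39307 annual layers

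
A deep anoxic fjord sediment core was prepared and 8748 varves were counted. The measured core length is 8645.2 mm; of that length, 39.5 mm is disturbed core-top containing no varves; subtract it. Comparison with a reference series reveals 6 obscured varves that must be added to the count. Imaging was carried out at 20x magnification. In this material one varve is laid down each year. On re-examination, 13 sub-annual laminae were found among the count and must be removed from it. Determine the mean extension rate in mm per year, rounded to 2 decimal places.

After corrections the count is 8748 − 13 + 6 = 8741 varves.
The growth record spans 8645.2 − 39.5 = 8605.7 mm.
Mean rate = 8605.7 mm / 8741 years ≈ 0.98 mm per year.

0.98 mm per year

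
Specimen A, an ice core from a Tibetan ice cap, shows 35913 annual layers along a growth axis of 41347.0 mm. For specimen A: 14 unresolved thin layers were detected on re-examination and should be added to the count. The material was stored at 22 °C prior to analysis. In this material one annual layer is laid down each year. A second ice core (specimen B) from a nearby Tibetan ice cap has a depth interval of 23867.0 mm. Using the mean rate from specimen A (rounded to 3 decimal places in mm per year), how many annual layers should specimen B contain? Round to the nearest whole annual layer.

Specimen A: correcting the raw count gives 35913 + 14 = 35927 true annual layers.
A: Extension rate ≈ 41347.0 / 35927 = 1.151 mm per year.
For B, 23867.0 / 1.151 = 20735.88 years ≈ 20736 annual layers.

20736 annual layers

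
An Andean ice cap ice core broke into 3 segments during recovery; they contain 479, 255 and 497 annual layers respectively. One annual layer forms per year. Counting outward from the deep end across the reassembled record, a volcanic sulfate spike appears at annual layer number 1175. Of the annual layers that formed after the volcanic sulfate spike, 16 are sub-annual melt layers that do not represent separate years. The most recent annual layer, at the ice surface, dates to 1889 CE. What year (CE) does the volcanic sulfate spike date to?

Total annual layers = 479 + 255 + 497 = 1231.
1231 − 1175 = 56 annual layers lie beyond the volcanic sulfate spike toward the ice surface.
Removing the 16 false annual layers leaves 56 − 16 = 40 true annual layers beyond the volcanic sulfate spike.
1889 − 40 = 1849 CE.

1849 CE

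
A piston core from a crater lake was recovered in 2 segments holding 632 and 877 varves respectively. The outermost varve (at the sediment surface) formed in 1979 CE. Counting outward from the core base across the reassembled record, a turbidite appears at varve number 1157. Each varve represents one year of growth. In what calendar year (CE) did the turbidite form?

1627 CE

Total varves = 632 + 877 = 1509.
The turbidite sits at varve 1157 from the core base, so 1509 − 1157 = 352 varves formed after it.
The varve at the sediment surface is 1979 CE, so the turbidite dates to 1979 − 352 = 1627 CE.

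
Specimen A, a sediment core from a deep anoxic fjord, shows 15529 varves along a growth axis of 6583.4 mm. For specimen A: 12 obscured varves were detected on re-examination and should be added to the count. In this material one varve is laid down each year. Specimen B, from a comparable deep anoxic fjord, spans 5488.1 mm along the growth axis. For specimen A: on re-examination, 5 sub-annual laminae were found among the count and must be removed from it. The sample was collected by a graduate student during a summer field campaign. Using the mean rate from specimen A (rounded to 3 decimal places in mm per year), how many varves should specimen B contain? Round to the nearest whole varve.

12944 varves

Specimen A: true varve count = 15529 − 5 + 12 = 15536.
A: Extension rate ≈ 6583.4 / 15536 = 0.424 mm per year.
B spans 5488.1 / 0.424 = 12943.63 years ≈ 12944 varves.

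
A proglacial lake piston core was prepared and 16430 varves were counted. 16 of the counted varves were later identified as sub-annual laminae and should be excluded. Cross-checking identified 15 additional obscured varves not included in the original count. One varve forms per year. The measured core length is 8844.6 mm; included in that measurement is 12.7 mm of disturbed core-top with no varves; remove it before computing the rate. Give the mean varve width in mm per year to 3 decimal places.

0.538 mm per year

After corrections the count is 16430 − 16 + 15 = 16429 varves.
Net length = 8844.6 − 12.7 = 8831.9 mm.
Extension rate ≈ 8831.9 / 16429 = 0.538 mm per year.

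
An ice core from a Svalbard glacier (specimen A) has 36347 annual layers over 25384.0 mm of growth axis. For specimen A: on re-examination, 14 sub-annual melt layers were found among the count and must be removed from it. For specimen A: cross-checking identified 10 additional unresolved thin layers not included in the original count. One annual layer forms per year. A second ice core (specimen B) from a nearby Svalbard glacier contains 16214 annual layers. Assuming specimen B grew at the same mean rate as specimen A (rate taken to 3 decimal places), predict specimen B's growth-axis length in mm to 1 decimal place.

Specimen A: after corrections the count is 36347 − 14 + 10 = 36343 annual layers.
A: Extension rate ≈ 25384.0 / 36343 = 0.698 mm per year.
Length of B = 0.698 × 16214 = 11317.4 mm.

11317.4 mm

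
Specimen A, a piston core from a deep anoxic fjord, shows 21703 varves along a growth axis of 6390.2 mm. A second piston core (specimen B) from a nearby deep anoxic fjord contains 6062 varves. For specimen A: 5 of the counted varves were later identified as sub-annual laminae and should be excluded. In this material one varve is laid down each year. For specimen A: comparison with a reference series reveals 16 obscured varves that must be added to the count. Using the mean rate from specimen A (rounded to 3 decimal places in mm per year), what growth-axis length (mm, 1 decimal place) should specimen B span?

Specimen A: correcting the raw count gives 21703 − 5 + 16 = 21714 true varves.
A: Extension rate ≈ 6390.2 / 21714 = 0.294 mm per year.
B's length ≈ 0.294 × 6062 = 1782.2 mm.

1782.2 mm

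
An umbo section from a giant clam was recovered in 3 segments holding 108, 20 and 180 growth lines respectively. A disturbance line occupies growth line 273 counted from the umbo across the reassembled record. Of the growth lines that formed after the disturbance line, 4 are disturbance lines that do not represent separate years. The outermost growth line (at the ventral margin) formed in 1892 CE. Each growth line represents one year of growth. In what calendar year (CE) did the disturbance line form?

Total growth lines = 108 + 20 + 180 = 308.
The disturbance line sits at growth line 273 from the umbo, so 308 − 273 = 35 growth lines formed after it.
Excluding 4 false growth lines: 35 − 4 = 31.
Counting back 31 years from 1892 CE places the disturbance line in 1892 − 31 = 1861 CE.

1861 CE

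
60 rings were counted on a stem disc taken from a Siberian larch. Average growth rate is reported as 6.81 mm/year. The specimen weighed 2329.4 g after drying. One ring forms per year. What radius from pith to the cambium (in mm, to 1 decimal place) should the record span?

The record spans 60 years at 6.81 mm per year.
Length ≈ 6.81 × 60 = 408.6 mm.

408.6 mm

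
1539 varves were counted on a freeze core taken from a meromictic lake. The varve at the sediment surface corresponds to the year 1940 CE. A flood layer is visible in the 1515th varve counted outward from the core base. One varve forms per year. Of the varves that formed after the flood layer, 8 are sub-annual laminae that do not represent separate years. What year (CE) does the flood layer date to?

Between varve 1515 and the sediment surface there are 1539 − 1515 = 24 varves.
24 − 8 false = 16 true varves after the flood layer.
1940 − 16 = 1924 CE.

1924 CE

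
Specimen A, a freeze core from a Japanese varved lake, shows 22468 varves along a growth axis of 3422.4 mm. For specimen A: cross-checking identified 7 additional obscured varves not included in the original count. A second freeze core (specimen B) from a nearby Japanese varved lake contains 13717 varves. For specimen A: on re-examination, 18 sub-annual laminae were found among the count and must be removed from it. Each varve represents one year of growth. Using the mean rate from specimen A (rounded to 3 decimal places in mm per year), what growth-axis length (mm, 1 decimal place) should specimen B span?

2085.0 mm

Specimen A: after corrections the count is 22468 − 18 + 7 = 22457 varves.
A: Extension rate ≈ 3422.4 / 22457 = 0.152 mm per year.
For B, 0.152 mm/year × 13717 years = 2085.0 mm.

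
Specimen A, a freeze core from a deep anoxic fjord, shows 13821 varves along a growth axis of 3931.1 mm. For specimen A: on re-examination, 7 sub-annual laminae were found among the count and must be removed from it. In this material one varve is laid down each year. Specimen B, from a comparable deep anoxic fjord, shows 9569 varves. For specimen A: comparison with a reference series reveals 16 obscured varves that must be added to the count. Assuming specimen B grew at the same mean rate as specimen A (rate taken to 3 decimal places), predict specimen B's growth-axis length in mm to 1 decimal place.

Specimen A: correcting the raw count gives 13821 − 7 + 16 = 13830 true varves.
A: Mean rate = 3931.1 mm / 13830 years ≈ 0.284 mm/year.
Length of B = 0.284 × 9569 = 2717.6 mm.

2717.6 mm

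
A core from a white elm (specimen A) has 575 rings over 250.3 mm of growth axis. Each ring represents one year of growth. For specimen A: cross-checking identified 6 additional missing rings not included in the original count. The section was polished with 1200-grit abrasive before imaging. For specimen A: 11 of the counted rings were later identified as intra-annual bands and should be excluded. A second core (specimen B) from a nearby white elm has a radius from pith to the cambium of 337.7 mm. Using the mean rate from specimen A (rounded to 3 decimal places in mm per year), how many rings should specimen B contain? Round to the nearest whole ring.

Specimen A: correcting the raw count gives 575 − 11 + 6 = 570 true rings.
A: Extension rate ≈ 250.3 / 570 = 0.439 mm/yr.
B spans 337.7 / 0.439 = 769.25 years ≈ 769 rings.

769 rings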